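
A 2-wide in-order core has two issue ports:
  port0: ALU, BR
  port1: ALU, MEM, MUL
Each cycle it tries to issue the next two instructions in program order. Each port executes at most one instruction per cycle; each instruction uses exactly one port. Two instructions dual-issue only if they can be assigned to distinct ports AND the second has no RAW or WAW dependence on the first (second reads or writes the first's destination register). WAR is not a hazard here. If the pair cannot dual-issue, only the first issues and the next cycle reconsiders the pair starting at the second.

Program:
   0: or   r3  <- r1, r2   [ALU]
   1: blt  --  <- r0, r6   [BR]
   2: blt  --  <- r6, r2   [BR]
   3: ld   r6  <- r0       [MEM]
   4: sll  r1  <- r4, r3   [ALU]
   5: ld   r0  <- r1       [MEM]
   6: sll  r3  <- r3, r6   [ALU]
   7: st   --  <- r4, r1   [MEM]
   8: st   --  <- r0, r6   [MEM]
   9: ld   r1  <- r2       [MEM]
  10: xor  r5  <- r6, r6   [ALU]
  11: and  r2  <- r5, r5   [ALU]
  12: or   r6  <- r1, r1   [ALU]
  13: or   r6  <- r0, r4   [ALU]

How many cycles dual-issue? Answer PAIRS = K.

PAIRS = 5

0. or.ALU blt.BR @i0,i1  | dual
1. blt.BR ld.MEM @i2,i3  | dual
2. sll.ALU @i4  | RAW r1
3. ld.MEM sll.ALU @i5,i6  | dual
4. st.MEM @i7  | no-port MEM/MEM
5. st.MEM @i8  | no-port MEM/MEM
6. ld.MEM xor.ALU @i9,i10  | dual
7. and.ALU or.ALU @i11,i12  | dual
8. or.ALU @i13  | tail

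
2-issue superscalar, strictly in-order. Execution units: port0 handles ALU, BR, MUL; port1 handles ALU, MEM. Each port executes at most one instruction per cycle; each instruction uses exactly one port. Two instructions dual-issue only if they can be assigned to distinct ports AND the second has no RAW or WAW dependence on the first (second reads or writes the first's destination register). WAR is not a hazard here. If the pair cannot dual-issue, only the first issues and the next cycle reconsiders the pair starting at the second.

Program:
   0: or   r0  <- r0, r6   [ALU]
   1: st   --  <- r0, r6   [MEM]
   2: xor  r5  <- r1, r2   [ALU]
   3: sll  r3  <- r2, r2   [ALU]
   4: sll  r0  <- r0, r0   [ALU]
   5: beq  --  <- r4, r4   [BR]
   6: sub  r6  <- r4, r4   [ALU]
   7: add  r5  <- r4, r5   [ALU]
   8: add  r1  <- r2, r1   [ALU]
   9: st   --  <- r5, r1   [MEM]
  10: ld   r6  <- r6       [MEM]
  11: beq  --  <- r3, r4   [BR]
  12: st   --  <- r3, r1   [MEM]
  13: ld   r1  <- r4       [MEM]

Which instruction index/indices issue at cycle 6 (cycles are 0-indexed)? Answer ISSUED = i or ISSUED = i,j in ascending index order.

ISSUED = 10,11

0. or @i0  | RAW r0
1. st/xor @i1,i2  | 2-wide
2. sll/sll @i3,i4  | 2-wide
3. beq/sub @i5,i6  | 2-wide
4. add/add @i7,i8  | 2-wide
5. st @i9  | no-port MEM/MEM
6. ld/beq @i10,i11  | 2-wide
7. st @i12  | no-port MEM/MEM
8. ld @i13  | tail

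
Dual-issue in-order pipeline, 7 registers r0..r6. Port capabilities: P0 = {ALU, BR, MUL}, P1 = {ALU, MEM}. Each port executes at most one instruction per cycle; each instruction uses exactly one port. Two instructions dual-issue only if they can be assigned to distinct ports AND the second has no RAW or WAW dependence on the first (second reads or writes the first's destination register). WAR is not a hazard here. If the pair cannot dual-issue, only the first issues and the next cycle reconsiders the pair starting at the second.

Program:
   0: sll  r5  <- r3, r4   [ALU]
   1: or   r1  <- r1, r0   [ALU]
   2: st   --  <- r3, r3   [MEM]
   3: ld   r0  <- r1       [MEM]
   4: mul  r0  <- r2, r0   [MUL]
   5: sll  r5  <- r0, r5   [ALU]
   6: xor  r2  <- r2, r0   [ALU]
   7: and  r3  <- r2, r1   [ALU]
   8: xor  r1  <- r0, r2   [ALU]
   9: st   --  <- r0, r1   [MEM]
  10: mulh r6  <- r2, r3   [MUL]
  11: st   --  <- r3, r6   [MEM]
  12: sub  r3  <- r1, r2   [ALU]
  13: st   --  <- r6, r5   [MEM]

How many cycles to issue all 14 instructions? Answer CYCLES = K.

  cy0 -> i0+i1 (sll.ALU+or.ALU) 2-wide
  cy1 -> i2 (st.MEM) no-port MEM/MEM
  cy2 -> i3 (ld.MEM) RAW+WAW r0
  cy3 -> i4 (mul.MUL) RAW r0
  cy4 -> i5+i6 (sll.ALU+xor.ALU) 2-wide
  cy5 -> i7+i8 (and.ALU+xor.ALU) 2-wide
  cy6 -> i9+i10 (st.MEM+mulh.MUL) 2-wide
  cy7 -> i11+i12 (st.MEM+sub.ALU) 2-wide
  cy8 -> i13 (st.MEM) tail

CYCLES = 9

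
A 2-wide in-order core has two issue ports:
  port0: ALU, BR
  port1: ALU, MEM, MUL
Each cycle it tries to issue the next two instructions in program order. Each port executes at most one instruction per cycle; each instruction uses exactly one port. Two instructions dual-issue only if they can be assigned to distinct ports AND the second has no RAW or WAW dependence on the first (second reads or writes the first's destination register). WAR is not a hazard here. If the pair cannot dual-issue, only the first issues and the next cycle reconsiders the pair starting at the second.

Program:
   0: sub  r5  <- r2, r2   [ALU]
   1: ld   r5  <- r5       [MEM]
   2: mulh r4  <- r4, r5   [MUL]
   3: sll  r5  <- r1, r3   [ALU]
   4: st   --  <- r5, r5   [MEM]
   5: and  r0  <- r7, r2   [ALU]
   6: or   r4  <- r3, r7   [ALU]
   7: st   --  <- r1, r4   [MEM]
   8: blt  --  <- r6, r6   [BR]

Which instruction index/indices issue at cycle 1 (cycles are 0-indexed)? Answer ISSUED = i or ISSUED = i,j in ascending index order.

  cy0 -> i0 (sub) RAW+WAW r5
  cy1 -> i1 (ld) no-port MEM/MUL
  cy2 -> i2,i3 (mulh+sll) 2-wide
  cy3 -> i4,i5 (st+and) 2-wide
  cy4 -> i6 (or) RAW r4
  cy5 -> i7,i8 (st+blt) 2-wide

ISSUED = 1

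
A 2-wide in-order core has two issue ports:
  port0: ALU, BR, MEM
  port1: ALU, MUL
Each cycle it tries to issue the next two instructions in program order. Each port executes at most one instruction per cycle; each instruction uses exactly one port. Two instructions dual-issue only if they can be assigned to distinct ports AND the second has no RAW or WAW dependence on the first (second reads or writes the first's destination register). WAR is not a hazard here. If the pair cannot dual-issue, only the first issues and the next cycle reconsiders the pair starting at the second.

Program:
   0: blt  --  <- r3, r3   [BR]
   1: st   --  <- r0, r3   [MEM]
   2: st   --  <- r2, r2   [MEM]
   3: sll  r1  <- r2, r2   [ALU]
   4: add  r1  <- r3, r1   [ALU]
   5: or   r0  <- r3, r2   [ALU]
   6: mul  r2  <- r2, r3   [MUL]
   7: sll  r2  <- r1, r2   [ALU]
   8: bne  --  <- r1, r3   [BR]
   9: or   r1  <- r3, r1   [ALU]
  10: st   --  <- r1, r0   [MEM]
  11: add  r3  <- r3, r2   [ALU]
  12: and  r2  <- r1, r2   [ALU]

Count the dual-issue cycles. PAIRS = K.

PAIRS = 4

#0 head=0: blt i0 no-port BR/MEM
#1 head=1: st i1 no-port MEM/MEM
#2 head=2: st;sll i2&i3 dual
#3 head=4: add;or i4&i5 dual
#4 head=6: mul i6 RAW+WAW r2
#5 head=7: sll;bne i7&i8 dual
#6 head=9: or i9 RAW r1
#7 head=10: st;add i10&i11 dual
#8 head=12: and i12 tail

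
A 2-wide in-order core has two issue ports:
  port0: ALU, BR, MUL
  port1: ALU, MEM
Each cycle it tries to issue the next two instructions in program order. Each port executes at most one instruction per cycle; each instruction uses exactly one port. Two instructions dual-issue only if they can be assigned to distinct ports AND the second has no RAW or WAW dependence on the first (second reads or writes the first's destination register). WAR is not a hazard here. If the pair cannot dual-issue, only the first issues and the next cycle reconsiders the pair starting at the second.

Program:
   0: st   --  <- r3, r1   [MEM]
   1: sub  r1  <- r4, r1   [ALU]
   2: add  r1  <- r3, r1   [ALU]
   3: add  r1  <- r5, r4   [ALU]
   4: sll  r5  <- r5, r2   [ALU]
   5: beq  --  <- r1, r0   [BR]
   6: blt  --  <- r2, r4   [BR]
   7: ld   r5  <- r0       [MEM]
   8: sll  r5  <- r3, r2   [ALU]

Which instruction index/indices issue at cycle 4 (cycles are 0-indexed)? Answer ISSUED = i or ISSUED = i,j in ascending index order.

ISSUED = 6,7

#0 head=0: st.MEM sub.ALU i0,i1 2-wide
#1 head=2: add.ALU i2 WAW r1
#2 head=3: add.ALU sll.ALU i3,i4 2-wide
#3 head=5: beq.BR i5 no-port BR/BR
#4 head=6: blt.BR ld.MEM i6,i7 2-wide
#5 head=8: sll.ALU i8 tail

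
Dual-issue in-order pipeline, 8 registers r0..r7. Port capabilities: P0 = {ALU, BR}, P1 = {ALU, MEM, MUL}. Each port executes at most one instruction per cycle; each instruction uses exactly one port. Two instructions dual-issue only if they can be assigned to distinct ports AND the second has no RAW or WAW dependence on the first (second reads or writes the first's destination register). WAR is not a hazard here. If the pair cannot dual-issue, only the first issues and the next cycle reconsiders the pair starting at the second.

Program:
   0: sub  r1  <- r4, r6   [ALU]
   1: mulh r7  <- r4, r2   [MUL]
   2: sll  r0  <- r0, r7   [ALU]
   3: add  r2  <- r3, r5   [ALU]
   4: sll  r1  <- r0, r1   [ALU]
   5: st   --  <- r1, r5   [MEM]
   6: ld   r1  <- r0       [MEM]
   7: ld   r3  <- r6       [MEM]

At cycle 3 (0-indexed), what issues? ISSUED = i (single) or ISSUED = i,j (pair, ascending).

ISSUED = 5

[0] i0+i1  sub;mulh  -- pair
[1] i2+i3  sll;add  -- pair
[2] i4  sll  -- RAW r1
[3] i5  st  -- no-port MEM/MEM
[4] i6  ld  -- no-port MEM/MEM
[5] i7  ld  -- tail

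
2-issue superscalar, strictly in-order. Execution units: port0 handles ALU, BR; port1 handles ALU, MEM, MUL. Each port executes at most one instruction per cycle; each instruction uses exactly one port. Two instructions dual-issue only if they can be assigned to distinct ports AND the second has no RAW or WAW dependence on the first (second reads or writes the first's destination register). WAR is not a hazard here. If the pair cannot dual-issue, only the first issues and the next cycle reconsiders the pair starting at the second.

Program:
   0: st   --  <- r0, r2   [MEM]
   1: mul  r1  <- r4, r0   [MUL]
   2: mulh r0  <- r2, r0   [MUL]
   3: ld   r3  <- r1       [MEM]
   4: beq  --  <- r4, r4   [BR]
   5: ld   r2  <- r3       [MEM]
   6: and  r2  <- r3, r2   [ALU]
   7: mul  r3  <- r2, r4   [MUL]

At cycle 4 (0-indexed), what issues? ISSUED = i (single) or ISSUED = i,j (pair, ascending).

ISSUED = 5

0. st.MEM @i0  | no-port MEM/MUL
1. mul.MUL @i1  | no-port MUL/MUL
2. mulh.MUL @i2  | no-port MUL/MEM
3. ld.MEM/beq.BR @i3&i4  | dual
4. ld.MEM @i5  | RAW+WAW r2
5. and.ALU @i6  | RAW r2
6. mul.MUL @i7  | tail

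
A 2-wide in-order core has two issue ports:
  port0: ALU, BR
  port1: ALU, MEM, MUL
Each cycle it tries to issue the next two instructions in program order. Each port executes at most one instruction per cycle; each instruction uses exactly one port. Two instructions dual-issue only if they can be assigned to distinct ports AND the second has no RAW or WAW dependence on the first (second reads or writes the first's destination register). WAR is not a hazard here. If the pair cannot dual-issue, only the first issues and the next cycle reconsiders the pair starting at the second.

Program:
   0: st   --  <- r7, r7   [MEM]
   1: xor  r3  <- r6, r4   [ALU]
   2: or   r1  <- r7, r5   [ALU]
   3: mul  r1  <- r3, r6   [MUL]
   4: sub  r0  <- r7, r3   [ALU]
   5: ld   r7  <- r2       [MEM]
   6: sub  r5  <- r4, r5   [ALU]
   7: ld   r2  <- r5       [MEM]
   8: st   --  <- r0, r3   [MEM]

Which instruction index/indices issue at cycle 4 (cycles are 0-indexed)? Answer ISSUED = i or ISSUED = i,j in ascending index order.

t=0 i0&i1:st+xor ; dual
t=1 i2:or ; WAW r1
t=2 i3&i4:mul+sub ; dual
t=3 i5&i6:ld+sub ; dual
t=4 i7:ld ; no-port MEM/MEM
t=5 i8:st ; tail

ISSUED = 7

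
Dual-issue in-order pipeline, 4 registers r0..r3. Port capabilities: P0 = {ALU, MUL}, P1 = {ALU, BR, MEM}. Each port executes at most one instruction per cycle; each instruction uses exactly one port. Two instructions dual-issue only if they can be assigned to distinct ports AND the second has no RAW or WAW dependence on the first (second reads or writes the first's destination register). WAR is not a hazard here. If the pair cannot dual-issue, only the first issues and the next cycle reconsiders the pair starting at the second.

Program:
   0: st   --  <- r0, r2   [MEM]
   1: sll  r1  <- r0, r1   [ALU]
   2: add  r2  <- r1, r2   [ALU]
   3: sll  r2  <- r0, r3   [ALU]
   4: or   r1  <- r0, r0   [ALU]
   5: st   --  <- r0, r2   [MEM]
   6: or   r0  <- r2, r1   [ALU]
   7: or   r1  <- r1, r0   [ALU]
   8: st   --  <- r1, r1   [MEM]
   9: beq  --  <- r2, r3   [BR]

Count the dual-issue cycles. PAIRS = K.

0. st.MEM sll.ALU @i0,i1  | dual
1. add.ALU @i2  | WAW r2
2. sll.ALU or.ALU @i3,i4  | dual
3. st.MEM or.ALU @i5,i6  | dual
4. or.ALU @i7  | RAW r1
5. st.MEM @i8  | no-port MEM/BR
6. beq.BR @i9  | tail

PAIRS = 3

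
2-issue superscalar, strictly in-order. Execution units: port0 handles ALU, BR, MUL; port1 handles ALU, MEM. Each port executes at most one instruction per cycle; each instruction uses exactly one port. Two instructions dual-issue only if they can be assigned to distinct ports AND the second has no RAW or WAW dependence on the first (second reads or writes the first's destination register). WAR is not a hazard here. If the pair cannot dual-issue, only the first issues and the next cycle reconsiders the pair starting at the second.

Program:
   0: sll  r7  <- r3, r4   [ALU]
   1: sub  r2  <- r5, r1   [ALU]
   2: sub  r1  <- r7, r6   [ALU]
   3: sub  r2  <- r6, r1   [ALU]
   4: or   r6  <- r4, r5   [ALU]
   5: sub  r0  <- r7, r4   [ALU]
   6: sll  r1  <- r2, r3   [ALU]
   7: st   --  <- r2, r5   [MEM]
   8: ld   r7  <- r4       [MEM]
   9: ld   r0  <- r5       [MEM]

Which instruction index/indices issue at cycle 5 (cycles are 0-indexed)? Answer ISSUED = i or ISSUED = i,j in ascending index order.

t=0 i0&i1:sll sub ; pair
t=1 i2:sub ; RAW r1
t=2 i3&i4:sub or ; pair
t=3 i5&i6:sub sll ; pair
t=4 i7:st ; no-port MEM/MEM
t=5 i8:ld ; no-port MEM/MEM
t=6 i9:ld ; tail

ISSUED = 8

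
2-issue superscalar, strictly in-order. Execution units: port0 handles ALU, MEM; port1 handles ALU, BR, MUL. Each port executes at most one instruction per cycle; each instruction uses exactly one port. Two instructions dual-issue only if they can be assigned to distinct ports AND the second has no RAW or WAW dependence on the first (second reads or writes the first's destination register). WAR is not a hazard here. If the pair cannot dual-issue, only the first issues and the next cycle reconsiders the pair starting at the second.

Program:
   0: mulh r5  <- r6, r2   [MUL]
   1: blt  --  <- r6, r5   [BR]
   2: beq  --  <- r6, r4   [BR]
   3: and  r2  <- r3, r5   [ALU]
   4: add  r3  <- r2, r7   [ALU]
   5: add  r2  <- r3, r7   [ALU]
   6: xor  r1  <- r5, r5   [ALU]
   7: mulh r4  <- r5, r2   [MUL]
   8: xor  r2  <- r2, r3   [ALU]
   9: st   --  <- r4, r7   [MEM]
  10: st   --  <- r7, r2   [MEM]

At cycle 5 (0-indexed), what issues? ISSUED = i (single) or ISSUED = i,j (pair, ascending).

0. mulh.MUL @i0  | no-port MUL/BR
1. blt.BR @i1  | no-port BR/BR
2. beq.BR/and.ALU @i2/i3  | dual
3. add.ALU @i4  | RAW r3
4. add.ALU/xor.ALU @i5/i6  | dual
5. mulh.MUL/xor.ALU @i7/i8  | dual
6. st.MEM @i9  | no-port MEM/MEM
7. st.MEM @i10  | tail

ISSUED = 7,8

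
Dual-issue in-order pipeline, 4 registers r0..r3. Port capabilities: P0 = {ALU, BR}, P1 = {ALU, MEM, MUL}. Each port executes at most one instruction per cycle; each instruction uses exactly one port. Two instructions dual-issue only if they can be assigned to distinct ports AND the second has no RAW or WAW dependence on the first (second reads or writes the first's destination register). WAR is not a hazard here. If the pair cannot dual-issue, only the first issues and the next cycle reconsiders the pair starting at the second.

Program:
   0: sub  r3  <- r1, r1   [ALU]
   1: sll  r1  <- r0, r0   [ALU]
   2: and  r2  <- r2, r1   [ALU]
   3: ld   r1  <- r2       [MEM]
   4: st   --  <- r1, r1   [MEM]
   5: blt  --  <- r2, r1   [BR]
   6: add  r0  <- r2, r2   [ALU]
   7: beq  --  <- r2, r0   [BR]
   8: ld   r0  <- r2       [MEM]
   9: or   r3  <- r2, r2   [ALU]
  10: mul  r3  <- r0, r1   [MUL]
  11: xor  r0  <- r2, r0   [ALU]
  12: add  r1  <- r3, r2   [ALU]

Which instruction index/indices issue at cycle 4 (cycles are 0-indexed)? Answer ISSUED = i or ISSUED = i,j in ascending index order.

#0 head=0: sub+sll i0+i1 dual
#1 head=2: and i2 RAW r2
#2 head=3: ld i3 no-port MEM/MEM
#3 head=4: st+blt i4+i5 dual
#4 head=6: add i6 RAW r0
#5 head=7: beq+ld i7+i8 dual
#6 head=9: or i9 WAW r3
#7 head=10: mul+xor i10+i11 dual
#8 head=12: add i12 tail

ISSUED = 6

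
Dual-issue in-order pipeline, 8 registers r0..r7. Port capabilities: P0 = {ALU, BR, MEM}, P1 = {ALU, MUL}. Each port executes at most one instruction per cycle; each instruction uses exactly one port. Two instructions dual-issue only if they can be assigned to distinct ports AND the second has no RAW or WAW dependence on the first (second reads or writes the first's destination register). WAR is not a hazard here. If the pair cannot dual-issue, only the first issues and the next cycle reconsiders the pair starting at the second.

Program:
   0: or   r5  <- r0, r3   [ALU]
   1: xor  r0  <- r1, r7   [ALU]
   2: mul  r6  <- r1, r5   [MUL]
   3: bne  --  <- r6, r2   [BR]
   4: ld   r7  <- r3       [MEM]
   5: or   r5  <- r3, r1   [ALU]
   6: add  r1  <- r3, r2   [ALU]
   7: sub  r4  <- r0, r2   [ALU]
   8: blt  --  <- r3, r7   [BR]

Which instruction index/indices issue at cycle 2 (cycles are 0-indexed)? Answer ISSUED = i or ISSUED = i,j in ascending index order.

ISSUED = 3

c0: i0,i1 or.ALU;xor.ALU  2-wide
c1: i2 mul.MUL  RAW r6
c2: i3 bne.BR  no-port BR/MEM
c3: i4,i5 ld.MEM;or.ALU  2-wide
c4: i6,i7 add.ALU;sub.ALU  2-wide
c5: i8 blt.BR  tail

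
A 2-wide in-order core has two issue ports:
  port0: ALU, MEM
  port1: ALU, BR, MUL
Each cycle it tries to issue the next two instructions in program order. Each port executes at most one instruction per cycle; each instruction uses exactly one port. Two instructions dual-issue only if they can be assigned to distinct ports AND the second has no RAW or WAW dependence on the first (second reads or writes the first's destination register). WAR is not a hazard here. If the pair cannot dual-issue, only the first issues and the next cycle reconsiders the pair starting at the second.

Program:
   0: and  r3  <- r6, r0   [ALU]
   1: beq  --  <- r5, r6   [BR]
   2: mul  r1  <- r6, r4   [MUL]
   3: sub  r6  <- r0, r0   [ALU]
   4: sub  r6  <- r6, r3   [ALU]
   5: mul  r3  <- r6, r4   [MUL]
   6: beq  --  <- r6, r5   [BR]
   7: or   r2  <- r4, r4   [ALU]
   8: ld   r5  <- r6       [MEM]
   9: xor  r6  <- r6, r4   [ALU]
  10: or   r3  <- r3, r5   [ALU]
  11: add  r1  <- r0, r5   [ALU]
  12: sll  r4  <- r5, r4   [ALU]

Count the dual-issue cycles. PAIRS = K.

c0: i0,i1 and.ALU+beq.BR  2-wide
c1: i2,i3 mul.MUL+sub.ALU  2-wide
c2: i4 sub.ALU  RAW r6
c3: i5 mul.MUL  no-port MUL/BR
c4: i6,i7 beq.BR+or.ALU  2-wide
c5: i8,i9 ld.MEM+xor.ALU  2-wide
c6: i10,i11 or.ALU+add.ALU  2-wide
c7: i12 sll.ALU  tail

PAIRS = 5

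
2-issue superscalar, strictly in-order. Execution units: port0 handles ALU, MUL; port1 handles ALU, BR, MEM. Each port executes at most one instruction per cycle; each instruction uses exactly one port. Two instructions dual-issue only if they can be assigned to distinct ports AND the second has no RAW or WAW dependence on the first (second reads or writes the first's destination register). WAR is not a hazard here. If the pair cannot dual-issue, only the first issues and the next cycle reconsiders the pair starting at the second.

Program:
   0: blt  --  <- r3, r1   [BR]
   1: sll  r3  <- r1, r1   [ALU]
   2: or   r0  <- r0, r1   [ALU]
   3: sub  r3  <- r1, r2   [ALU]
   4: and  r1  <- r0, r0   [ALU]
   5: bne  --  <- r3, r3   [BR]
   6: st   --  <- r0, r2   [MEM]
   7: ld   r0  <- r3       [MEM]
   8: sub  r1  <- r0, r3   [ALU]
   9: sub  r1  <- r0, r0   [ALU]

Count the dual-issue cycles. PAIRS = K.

t=0 i0&i1:blt sll ; dual
t=1 i2&i3:or sub ; dual
t=2 i4&i5:and bne ; dual
t=3 i6:st ; no-port MEM/MEM
t=4 i7:ld ; RAW r0
t=5 i8:sub ; WAW r1
t=6 i9:sub ; tail

PAIRS = 3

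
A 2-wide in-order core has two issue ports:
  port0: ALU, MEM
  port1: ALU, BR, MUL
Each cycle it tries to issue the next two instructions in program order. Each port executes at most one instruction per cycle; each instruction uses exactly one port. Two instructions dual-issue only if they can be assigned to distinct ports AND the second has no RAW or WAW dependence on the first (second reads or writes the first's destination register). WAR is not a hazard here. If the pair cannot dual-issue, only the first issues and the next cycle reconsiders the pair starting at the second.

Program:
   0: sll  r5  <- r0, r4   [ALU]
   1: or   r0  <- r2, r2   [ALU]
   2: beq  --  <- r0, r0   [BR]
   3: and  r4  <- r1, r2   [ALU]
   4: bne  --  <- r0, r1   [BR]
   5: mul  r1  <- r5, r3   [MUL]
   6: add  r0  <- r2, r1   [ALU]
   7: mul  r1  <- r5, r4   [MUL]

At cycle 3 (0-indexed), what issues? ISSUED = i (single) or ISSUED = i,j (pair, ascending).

  cy0 -> i0,i1 (sll.ALU;or.ALU) pair
  cy1 -> i2,i3 (beq.BR;and.ALU) pair
  cy2 -> i4 (bne.BR) no-port BR/MUL
  cy3 -> i5 (mul.MUL) RAW r1
  cy4 -> i6,i7 (add.ALU;mul.MUL) pair

ISSUED = 5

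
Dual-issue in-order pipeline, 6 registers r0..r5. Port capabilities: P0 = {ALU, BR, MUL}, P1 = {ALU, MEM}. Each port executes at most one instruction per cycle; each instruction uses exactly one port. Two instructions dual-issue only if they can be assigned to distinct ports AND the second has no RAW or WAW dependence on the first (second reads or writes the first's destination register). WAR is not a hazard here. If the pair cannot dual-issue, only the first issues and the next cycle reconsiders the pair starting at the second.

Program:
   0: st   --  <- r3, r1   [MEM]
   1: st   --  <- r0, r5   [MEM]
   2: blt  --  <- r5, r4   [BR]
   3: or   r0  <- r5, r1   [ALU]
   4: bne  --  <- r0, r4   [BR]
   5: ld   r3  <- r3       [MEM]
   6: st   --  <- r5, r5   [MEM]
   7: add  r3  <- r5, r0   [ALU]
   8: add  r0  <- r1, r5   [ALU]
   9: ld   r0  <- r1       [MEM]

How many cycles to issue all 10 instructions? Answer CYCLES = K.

CYCLES = 7

c0: i0 st  no-port MEM/MEM
c1: i1,i2 st/blt  dual
c2: i3 or  RAW r0
c3: i4,i5 bne/ld  dual
c4: i6,i7 st/add  dual
c5: i8 add  WAW r0
c6: i9 ld  tail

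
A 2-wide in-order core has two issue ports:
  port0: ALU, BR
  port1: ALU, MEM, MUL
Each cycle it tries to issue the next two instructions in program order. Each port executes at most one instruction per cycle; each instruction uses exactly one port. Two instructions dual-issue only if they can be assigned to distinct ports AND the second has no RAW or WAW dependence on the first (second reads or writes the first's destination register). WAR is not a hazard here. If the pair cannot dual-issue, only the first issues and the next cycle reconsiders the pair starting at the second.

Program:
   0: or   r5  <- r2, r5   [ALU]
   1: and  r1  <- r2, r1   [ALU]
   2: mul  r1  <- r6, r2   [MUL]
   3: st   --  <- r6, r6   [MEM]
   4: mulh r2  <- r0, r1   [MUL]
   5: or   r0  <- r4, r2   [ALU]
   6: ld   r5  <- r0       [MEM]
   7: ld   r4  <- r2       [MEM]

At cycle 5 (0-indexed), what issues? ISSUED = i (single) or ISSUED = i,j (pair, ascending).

ISSUED = 6

t=0 i0+i1:or and ; pair
t=1 i2:mul ; no-port MUL/MEM
t=2 i3:st ; no-port MEM/MUL
t=3 i4:mulh ; RAW r2
t=4 i5:or ; RAW r0
t=5 i6:ld ; no-port MEM/MEM
t=6 i7:ld ; tail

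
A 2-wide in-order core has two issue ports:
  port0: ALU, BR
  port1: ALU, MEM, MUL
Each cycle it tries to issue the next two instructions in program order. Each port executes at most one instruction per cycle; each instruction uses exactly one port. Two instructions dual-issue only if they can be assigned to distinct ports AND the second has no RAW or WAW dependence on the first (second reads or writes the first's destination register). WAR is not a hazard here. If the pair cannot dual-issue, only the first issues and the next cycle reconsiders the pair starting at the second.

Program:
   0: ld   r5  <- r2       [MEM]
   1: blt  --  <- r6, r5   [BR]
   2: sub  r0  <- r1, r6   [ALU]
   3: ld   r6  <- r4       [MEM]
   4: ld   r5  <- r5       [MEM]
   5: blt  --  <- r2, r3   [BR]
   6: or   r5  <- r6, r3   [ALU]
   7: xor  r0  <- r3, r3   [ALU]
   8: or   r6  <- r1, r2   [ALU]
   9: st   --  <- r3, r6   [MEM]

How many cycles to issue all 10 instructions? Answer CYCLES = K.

CYCLES = 7

  cy0 -> i0 (ld) RAW r5
  cy1 -> i1/i2 (blt/sub) pair
  cy2 -> i3 (ld) no-port MEM/MEM
  cy3 -> i4/i5 (ld/blt) pair
  cy4 -> i6/i7 (or/xor) pair
  cy5 -> i8 (or) RAW r6
  cy6 -> i9 (st) tail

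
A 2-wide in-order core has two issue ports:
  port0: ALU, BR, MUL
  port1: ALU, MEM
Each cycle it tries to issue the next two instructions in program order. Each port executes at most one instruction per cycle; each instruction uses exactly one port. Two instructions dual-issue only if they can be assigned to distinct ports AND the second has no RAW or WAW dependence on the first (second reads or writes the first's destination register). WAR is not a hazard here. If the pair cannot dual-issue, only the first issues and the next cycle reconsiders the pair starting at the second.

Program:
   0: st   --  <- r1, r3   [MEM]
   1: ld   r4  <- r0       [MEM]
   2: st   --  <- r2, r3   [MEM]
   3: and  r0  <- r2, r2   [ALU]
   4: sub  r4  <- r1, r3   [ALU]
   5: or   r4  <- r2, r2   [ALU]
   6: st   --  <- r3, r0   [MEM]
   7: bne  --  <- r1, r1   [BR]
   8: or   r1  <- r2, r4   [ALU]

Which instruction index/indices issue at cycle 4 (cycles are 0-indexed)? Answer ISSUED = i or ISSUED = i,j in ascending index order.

  cy0 -> i0 (st.MEM) no-port MEM/MEM
  cy1 -> i1 (ld.MEM) no-port MEM/MEM
  cy2 -> i2/i3 (st.MEM and.ALU) 2-wide
  cy3 -> i4 (sub.ALU) WAW r4
  cy4 -> i5/i6 (or.ALU st.MEM) 2-wide
  cy5 -> i7/i8 (bne.BR or.ALU) 2-wide

ISSUED = 5,6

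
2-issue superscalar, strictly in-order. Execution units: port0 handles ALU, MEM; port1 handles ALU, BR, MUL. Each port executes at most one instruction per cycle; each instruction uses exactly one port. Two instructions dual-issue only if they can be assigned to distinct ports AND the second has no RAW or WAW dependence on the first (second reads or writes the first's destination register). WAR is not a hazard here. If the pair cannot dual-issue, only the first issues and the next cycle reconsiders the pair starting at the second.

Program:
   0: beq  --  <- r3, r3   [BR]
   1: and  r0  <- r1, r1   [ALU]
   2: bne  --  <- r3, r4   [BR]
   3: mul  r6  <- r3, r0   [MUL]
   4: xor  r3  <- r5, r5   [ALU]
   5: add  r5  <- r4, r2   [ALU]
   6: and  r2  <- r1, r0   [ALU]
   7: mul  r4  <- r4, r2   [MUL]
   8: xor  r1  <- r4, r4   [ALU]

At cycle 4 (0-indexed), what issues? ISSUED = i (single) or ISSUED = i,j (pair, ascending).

  cy0 -> i0&i1 (beq.BR;and.ALU) 2-wide
  cy1 -> i2 (bne.BR) no-port BR/MUL
  cy2 -> i3&i4 (mul.MUL;xor.ALU) 2-wide
  cy3 -> i5&i6 (add.ALU;and.ALU) 2-wide
  cy4 -> i7 (mul.MUL) RAW r4
  cy5 -> i8 (xor.ALU) tail

ISSUED = 7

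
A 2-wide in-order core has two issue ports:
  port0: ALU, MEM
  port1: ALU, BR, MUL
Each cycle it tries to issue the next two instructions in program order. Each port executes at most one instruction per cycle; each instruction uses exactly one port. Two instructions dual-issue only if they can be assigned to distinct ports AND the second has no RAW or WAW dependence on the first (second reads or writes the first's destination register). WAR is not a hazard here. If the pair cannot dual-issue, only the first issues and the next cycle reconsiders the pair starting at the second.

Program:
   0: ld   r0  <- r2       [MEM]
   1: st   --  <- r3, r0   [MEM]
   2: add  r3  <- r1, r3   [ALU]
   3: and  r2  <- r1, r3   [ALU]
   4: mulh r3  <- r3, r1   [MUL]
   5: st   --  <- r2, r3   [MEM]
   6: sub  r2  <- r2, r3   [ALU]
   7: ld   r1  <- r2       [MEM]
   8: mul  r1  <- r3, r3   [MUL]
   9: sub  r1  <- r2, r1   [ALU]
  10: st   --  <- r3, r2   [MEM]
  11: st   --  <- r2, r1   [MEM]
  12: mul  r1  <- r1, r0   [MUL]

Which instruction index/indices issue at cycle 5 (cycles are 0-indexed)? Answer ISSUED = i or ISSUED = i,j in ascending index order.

0. ld.MEM @i0  | no-port MEM/MEM
1. st.MEM/add.ALU @i1/i2  | dual
2. and.ALU/mulh.MUL @i3/i4  | dual
3. st.MEM/sub.ALU @i5/i6  | dual
4. ld.MEM @i7  | WAW r1
5. mul.MUL @i8  | RAW+WAW r1
6. sub.ALU/st.MEM @i9/i10  | dual
7. st.MEM/mul.MUL @i11/i12  | dual

ISSUED = 8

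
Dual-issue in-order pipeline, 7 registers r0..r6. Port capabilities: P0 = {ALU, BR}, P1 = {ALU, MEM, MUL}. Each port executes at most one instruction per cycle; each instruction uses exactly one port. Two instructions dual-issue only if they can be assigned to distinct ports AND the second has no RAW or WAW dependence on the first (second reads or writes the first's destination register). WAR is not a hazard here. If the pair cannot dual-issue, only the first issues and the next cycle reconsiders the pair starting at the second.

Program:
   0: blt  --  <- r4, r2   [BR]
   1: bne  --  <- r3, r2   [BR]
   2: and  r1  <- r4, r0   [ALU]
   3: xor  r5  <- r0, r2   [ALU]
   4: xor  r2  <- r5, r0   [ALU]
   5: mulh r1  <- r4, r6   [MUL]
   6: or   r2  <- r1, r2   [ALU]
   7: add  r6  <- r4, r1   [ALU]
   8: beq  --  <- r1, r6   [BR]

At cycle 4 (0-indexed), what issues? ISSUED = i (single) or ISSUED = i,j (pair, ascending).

ISSUED = 6,7

[0] i0  blt  -- no-port BR/BR
[1] i1,i2  bne and  -- pair
[2] i3  xor  -- RAW r5
[3] i4,i5  xor mulh  -- pair
[4] i6,i7  or add  -- pair
[5] i8  beq  -- tail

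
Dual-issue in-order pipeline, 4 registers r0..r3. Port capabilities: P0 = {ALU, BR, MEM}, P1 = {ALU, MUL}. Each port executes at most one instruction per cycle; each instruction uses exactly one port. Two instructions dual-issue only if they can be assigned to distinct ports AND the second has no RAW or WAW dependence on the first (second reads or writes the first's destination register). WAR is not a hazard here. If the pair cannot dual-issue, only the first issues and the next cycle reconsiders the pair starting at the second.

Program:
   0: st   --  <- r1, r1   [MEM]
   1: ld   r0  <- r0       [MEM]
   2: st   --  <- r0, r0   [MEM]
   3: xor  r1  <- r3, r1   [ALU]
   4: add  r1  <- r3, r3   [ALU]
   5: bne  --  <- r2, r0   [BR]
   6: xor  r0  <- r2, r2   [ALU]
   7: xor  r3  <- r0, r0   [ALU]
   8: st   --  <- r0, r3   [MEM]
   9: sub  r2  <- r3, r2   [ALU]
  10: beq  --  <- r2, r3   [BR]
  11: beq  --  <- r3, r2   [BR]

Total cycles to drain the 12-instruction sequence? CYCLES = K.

t=0 i0:st.MEM ; no-port MEM/MEM
t=1 i1:ld.MEM ; no-port MEM/MEM
t=2 i2,i3:st.MEM/xor.ALU ; 2-wide
t=3 i4,i5:add.ALU/bne.BR ; 2-wide
t=4 i6:xor.ALU ; RAW r0
t=5 i7:xor.ALU ; RAW r3
t=6 i8,i9:st.MEM/sub.ALU ; 2-wide
t=7 i10:beq.BR ; no-port BR/BR
t=8 i11:beq.BR ; tail

CYCLES = 9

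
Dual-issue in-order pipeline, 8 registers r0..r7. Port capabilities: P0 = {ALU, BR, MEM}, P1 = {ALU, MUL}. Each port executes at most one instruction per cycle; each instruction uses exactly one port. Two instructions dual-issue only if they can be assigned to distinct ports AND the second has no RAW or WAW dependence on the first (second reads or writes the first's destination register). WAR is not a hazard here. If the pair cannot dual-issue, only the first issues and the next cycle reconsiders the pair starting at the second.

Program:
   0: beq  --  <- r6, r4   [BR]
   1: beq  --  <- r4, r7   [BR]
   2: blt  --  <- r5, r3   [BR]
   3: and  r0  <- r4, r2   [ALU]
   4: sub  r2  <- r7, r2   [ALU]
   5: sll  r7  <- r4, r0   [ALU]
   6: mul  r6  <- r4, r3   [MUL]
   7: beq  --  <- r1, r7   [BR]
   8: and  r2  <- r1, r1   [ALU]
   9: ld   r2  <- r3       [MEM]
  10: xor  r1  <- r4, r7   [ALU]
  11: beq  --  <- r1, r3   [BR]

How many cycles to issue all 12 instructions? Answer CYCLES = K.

CYCLES = 8

#0 head=0: beq.BR i0 no-port BR/BR
#1 head=1: beq.BR i1 no-port BR/BR
#2 head=2: blt.BR+and.ALU i2&i3 dual
#3 head=4: sub.ALU+sll.ALU i4&i5 dual
#4 head=6: mul.MUL+beq.BR i6&i7 dual
#5 head=8: and.ALU i8 WAW r2
#6 head=9: ld.MEM+xor.ALU i9&i10 dual
#7 head=11: beq.BR i11 tail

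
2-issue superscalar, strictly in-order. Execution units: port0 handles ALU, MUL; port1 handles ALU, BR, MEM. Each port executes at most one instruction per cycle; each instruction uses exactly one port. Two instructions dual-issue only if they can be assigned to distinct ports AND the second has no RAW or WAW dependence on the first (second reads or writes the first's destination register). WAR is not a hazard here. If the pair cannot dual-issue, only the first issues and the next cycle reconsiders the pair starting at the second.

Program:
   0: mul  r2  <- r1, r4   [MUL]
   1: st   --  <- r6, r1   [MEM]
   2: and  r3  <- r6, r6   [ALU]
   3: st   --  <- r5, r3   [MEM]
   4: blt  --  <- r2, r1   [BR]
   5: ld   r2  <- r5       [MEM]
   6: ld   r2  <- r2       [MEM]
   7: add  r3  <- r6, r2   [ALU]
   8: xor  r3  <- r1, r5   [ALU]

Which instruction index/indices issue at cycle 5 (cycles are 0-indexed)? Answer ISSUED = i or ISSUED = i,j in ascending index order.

c0: i0+i1 mul.MUL st.MEM  2-wide
c1: i2 and.ALU  RAW r3
c2: i3 st.MEM  no-port MEM/BR
c3: i4 blt.BR  no-port BR/MEM
c4: i5 ld.MEM  no-port MEM/MEM
c5: i6 ld.MEM  RAW r2
c6: i7 add.ALU  WAW r3
c7: i8 xor.ALU  tail

ISSUED = 6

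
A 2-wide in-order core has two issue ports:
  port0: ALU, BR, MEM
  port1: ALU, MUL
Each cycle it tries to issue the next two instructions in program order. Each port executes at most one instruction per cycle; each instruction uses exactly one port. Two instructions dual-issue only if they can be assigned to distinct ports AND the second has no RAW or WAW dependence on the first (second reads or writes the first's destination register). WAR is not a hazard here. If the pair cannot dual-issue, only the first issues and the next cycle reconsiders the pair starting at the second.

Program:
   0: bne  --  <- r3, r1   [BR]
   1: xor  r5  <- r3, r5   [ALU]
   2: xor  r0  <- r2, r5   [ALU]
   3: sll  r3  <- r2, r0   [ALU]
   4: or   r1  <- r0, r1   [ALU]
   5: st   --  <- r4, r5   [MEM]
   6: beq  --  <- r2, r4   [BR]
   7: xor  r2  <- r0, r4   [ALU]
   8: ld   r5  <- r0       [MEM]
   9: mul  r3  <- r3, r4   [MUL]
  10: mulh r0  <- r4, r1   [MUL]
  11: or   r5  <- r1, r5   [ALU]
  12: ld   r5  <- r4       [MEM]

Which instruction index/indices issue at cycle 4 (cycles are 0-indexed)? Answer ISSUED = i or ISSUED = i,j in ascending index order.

0. bne.BR/xor.ALU @i0&i1  | 2-wide
1. xor.ALU @i2  | RAW r0
2. sll.ALU/or.ALU @i3&i4  | 2-wide
3. st.MEM @i5  | no-port MEM/BR
4. beq.BR/xor.ALU @i6&i7  | 2-wide
5. ld.MEM/mul.MUL @i8&i9  | 2-wide
6. mulh.MUL/or.ALU @i10&i11  | 2-wide
7. ld.MEM @i12  | tail

ISSUED = 6,7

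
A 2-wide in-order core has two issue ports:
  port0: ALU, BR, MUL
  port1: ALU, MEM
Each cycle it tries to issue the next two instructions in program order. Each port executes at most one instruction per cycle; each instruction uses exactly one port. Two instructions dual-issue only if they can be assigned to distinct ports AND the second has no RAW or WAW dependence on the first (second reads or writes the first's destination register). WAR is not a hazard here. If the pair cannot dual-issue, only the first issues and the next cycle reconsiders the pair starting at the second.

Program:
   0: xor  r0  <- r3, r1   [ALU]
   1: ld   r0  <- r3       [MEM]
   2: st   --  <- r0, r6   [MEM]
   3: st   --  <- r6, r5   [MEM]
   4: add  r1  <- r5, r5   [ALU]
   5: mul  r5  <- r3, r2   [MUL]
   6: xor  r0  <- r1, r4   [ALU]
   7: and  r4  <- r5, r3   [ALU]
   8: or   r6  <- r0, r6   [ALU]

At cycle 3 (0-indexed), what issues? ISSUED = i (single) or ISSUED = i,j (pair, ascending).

ISSUED = 3,4

#0 head=0: xor.ALU i0 WAW r0
#1 head=1: ld.MEM i1 no-port MEM/MEM
#2 head=2: st.MEM i2 no-port MEM/MEM
#3 head=3: st.MEM add.ALU i3+i4 pair
#4 head=5: mul.MUL xor.ALU i5+i6 pair
#5 head=7: and.ALU or.ALU i7+i8 pair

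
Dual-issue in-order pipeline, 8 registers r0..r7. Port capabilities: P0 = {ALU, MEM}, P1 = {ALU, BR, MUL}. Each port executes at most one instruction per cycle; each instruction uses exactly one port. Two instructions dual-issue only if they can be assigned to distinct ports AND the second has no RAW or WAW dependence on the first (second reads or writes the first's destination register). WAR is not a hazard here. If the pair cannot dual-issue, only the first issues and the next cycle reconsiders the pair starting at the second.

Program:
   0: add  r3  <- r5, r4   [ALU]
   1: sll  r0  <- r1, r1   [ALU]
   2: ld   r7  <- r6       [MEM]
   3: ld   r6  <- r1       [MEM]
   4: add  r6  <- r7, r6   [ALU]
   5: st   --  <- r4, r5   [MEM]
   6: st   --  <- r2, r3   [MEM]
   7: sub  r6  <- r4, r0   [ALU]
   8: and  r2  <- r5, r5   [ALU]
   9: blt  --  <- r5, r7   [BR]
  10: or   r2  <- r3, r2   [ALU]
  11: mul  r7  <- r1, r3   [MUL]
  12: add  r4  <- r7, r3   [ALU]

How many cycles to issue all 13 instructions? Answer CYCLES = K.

CYCLES = 8

t=0 i0,i1:add/sll ; pair
t=1 i2:ld ; no-port MEM/MEM
t=2 i3:ld ; RAW+WAW r6
t=3 i4,i5:add/st ; pair
t=4 i6,i7:st/sub ; pair
t=5 i8,i9:and/blt ; pair
t=6 i10,i11:or/mul ; pair
t=7 i12:add ; tail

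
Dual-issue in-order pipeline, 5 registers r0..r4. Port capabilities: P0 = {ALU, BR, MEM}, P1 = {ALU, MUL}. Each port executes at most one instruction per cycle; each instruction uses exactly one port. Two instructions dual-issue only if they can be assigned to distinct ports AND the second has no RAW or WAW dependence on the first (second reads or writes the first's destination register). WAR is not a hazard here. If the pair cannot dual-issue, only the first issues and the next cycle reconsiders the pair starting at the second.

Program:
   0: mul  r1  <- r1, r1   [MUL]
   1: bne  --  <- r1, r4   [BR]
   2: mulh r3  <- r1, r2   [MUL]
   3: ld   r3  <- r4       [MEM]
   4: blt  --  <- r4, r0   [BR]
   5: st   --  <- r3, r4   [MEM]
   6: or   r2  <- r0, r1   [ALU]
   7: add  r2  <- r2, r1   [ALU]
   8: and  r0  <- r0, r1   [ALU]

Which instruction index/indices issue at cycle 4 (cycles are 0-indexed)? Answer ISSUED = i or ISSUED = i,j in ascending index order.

ISSUED = 5,6

c0: i0 mul.MUL  RAW r1
c1: i1/i2 bne.BR/mulh.MUL  pair
c2: i3 ld.MEM  no-port MEM/BR
c3: i4 blt.BR  no-port BR/MEM
c4: i5/i6 st.MEM/or.ALU  pair
c5: i7/i8 add.ALU/and.ALU  pair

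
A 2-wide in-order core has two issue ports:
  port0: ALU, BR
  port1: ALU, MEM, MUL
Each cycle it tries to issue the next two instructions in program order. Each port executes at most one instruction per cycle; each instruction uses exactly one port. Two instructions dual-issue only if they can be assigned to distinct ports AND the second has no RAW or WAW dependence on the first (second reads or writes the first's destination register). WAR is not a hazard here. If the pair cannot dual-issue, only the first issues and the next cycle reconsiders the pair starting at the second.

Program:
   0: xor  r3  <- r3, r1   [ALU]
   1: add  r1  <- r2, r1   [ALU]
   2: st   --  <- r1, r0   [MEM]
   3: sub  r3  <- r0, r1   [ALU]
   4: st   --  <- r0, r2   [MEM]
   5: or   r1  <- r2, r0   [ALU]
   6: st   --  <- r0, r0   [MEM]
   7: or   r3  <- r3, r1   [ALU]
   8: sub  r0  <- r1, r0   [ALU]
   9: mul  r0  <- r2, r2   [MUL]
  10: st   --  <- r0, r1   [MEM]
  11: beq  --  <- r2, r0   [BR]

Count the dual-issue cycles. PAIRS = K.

c0: i0/i1 xor+add  pair
c1: i2/i3 st+sub  pair
c2: i4/i5 st+or  pair
c3: i6/i7 st+or  pair
c4: i8 sub  WAW r0
c5: i9 mul  no-port MUL/MEM
c6: i10/i11 st+beq  pair

PAIRS = 5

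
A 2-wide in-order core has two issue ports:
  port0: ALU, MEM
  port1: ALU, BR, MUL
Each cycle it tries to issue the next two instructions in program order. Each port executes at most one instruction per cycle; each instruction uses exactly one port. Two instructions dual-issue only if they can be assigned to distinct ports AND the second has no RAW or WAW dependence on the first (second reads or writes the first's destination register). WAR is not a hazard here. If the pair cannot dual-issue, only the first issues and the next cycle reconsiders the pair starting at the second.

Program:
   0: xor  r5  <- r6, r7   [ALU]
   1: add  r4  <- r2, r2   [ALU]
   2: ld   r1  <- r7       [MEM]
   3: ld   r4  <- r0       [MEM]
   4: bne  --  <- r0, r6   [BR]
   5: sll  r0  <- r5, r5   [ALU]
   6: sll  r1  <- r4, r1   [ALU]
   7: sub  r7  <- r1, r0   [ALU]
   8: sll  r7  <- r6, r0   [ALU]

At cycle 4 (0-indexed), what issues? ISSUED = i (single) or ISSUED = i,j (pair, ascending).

ISSUED = 7

#0 head=0: xor/add i0,i1 2-wide
#1 head=2: ld i2 no-port MEM/MEM
#2 head=3: ld/bne i3,i4 2-wide
#3 head=5: sll/sll i5,i6 2-wide
#4 head=7: sub i7 WAW r7
#5 head=8: sll i8 tail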